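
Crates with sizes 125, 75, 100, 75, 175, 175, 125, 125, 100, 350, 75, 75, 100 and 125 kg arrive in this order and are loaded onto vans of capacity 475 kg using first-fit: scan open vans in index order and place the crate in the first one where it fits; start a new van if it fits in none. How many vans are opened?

4

  125 → van 1 (new)  [load 125/475]
  75 → van 1  [load 200/475]
  100 → van 1  [load 300/475]
  75 → van 1  [load 375/475]
  175 → van 2 (new)  [load 175/475]
  175 → van 2  [load 350/475]
  125 → van 2  [load 475/475]
  125 → van 3 (new)  [load 125/475]
  100 → van 1  [load 475/475]
  350 → van 3  [load 475/475]
  75 → van 4 (new)  [load 75/475]
  75 → van 4  [load 150/475]
  100 → van 4  [load 250/475]
  125 → van 4  [load 375/475]
4 vans opened.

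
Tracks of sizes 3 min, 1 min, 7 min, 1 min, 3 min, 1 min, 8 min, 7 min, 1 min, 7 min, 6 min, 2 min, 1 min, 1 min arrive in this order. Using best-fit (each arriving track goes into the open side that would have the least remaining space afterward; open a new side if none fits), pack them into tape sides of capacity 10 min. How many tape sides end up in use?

6

  3 → side 1 (new)  [load 3/10]
  1 → side 1  [load 4/10]
  7 → side 2 (new)  [load 7/10]
  1 → side 2  [load 8/10]
  3 → side 1  [load 7/10]
  1 → side 2  [load 9/10]
  8 → side 3 (new)  [load 8/10]
  7 → side 4 (new)  [load 7/10]
  1 → side 2  [load 10/10]
  7 → side 5 (new)  [load 7/10]
  6 → side 6 (new)  [load 6/10]
  2 → side 3  [load 10/10]
  1 → side 1  [load 8/10]
  1 → side 1  [load 9/10]
6 tape sides opened.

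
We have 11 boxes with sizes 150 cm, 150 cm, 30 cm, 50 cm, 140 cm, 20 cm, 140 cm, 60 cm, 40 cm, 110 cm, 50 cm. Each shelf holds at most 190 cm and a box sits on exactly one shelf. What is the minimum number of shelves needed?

Total = 150 + 150 + 140 + 140 + 110 + 60 + 50 + 50 + 40 + 30 + 20 = 940 cm.
Lower bound: ⌈940/190⌉ = 5 shelves.
A packing using 5 shelves:
  shelf 1: 150 + 40 = 190
  shelf 2: 150 + 30 = 180
  shelf 3: 140 + 50 = 190
  shelf 4: 140 + 50 = 190
  shelf 5: 110 + 60 + 20 = 190
This matches the lower bound, so 5 is optimal.

5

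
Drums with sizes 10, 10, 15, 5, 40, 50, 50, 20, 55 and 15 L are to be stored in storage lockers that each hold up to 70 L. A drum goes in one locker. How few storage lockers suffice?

Total = 55 + 50 + 50 + 40 + 20 + 15 + 15 + 10 + 10 + 5 = 270 L.
Lower bound: ⌈270/70⌉ = 4 storage lockers.
A packing using 4 storage lockers:
  locker 1: 55 + 15 = 70
  locker 2: 50 + 20 = 70
  locker 3: 50 + 15 + 5 = 70
  locker 4: 40 + 10 + 10 = 60
This matches the lower bound, so 4 is optimal.

4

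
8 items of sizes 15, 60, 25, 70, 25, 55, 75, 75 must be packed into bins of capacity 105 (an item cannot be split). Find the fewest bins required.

5

Total = 75 + 75 + 70 + 60 + 55 + 25 + 25 + 15 = 400.
Lower bound: ⌈400/105⌉ = 4 bins.
Also, 5 items each exceed 105/2, and no two of those can share a bin, so at least 5 bins are needed.
A packing using 5 bins:
  bin 1: 75 + 25 = 100
  bin 2: 75 + 25 = 100
  bin 3: 70 + 15 = 85
  bin 4: 60 = 60
  bin 5: 55 = 55
This matches the lower bound, so 5 is optimal.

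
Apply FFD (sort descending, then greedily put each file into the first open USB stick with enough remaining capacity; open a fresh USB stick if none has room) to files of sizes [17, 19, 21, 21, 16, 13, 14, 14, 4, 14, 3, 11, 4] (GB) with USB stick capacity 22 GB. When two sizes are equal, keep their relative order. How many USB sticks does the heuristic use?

Sorted descending: 21, 21, 19, 17, 16, 14, 14, 14, 13, 11, 4, 4, 3.
  21 → USB stick 1 (new)  [load 21/22]
  21 → USB stick 2 (new)  [load 21/22]
  19 → USB stick 3 (new)  [load 19/22]
  17 → USB stick 4 (new)  [load 17/22]
  16 → USB stick 5 (new)  [load 16/22]
  14 → USB stick 6 (new)  [load 14/22]
  14 → USB stick 7 (new)  [load 14/22]
  14 → USB stick 8 (new)  [load 14/22]
  13 → USB stick 9 (new)  [load 13/22]
  11 → USB stick 10 (new)  [load 11/22]
  4 → USB stick 4  [load 21/22]
  4 → USB stick 5  [load 20/22]
  3 → USB stick 3  [load 22/22]
10 USB sticks opened.

10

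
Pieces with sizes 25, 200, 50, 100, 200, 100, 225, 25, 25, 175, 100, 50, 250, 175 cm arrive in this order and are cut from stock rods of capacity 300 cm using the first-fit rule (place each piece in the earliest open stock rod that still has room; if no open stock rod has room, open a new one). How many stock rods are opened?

  25 → stock rod 1 (new)  [load 25/300]
  200 → stock rod 1  [load 225/300]
  50 → stock rod 1  [load 275/300]
  100 → stock rod 2 (new)  [load 100/300]
  200 → stock rod 2  [load 300/300]
  100 → stock rod 3 (new)  [load 100/300]
  225 → stock rod 4 (new)  [load 225/300]
  25 → stock rod 1  [load 300/300]
  25 → stock rod 3  [load 125/300]
  175 → stock rod 3  [load 300/300]
  100 → stock rod 5 (new)  [load 100/300]
  50 → stock rod 4  [load 275/300]
  250 → stock rod 6 (new)  [load 250/300]
  175 → stock rod 5  [load 275/300]
6 stock rods opened.

6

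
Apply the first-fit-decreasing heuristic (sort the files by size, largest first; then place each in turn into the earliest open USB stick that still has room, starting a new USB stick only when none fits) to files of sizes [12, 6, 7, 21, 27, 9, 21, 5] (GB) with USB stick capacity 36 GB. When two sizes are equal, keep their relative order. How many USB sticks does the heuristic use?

Sorted descending: 27, 21, 21, 12, 9, 7, 6, 5.
  27 → USB stick 1 (new)  [load 27/36]
  21 → USB stick 2 (new)  [load 21/36]
  21 → USB stick 3 (new)  [load 21/36]
  12 → USB stick 2  [load 33/36]
  9 → USB stick 1  [load 36/36]
  7 → USB stick 3  [load 28/36]
  6 → USB stick 3  [load 34/36]
  5 → USB stick 4 (new)  [load 5/36]
4 USB sticks opened.

4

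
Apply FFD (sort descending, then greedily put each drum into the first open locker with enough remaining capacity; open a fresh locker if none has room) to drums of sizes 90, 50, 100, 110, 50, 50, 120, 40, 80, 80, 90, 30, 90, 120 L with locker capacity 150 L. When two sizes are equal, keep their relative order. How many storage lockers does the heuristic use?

9

Sorted descending: 120, 120, 110, 100, 90, 90, 90, 80, 80, 50, 50, 50, 40, 30.
  120 → locker 1 (new)  [load 120/150]
  120 → locker 2 (new)  [load 120/150]
  110 → locker 3 (new)  [load 110/150]
  100 → locker 4 (new)  [load 100/150]
  90 → locker 5 (new)  [load 90/150]
  90 → locker 6 (new)  [load 90/150]
  90 → locker 7 (new)  [load 90/150]
  80 → locker 8 (new)  [load 80/150]
  80 → locker 9 (new)  [load 80/150]
  50 → locker 4  [load 150/150]
  50 → locker 5  [load 140/150]
  50 → locker 6  [load 140/150]
  40 → locker 3  [load 150/150]
  30 → locker 1  [load 150/150]
9 storage lockers opened.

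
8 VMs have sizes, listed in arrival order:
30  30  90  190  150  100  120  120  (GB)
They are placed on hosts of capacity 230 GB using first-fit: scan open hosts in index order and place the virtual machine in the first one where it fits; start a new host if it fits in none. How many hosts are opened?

  30 → host 1 (new)  [load 30/230]
  30 → host 1  [load 60/230]
  90 → host 1  [load 150/230]
  190 → host 2 (new)  [load 190/230]
  150 → host 3 (new)  [load 150/230]
  100 → host 4 (new)  [load 100/230]
  120 → host 4  [load 220/230]
  120 → host 5 (new)  [load 120/230]
5 hosts opened.

5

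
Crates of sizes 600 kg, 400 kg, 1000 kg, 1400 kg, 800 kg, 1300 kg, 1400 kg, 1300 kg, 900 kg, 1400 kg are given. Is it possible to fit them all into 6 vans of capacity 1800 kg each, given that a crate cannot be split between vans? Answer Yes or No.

No

Total = 10500 kg; ⌈10500/1800⌉ = 6.
The bound of 6 does not rule out 6, but exhaustive search shows no assignment into 6 vans of capacity 1800 kg exists — the minimum is 7.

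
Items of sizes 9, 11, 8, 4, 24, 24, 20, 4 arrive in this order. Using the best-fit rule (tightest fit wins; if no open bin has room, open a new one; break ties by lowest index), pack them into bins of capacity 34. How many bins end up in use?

  9 → bin 1 (new)  [load 9/34]
  11 → bin 1  [load 20/34]
  8 → bin 1  [load 28/34]
  4 → bin 1  [load 32/34]
  24 → bin 2 (new)  [load 24/34]
  24 → bin 3 (new)  [load 24/34]
  20 → bin 4 (new)  [load 20/34]
  4 → bin 2  [load 28/34]
4 bins opened.

4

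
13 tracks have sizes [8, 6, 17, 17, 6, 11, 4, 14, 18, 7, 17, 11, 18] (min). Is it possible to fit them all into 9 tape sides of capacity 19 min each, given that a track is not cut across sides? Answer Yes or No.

Yes

A valid assignment using 9 tape sides:
  side 1: 18 = 18
  side 2: 18 = 18
  side 3: 17 = 17
  side 4: 17 = 17
  side 5: 17 = 17
  side 6: 14 + 4 = 18
  side 7: 11 + 8 = 19
  side 8: 11 + 7 = 18
  side 9: 6 + 6 = 12
Every load is within 19 min, so 9 tape sides suffice.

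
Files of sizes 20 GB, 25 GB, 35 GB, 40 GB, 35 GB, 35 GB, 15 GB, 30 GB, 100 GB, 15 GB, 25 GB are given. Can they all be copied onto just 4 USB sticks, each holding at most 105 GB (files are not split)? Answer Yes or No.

Yes

A valid assignment using 4 USB sticks:
  USB stick 1: 100 = 100
  USB stick 2: 40 + 35 + 30 = 105
  USB stick 3: 35 + 35 + 25 = 95
  USB stick 4: 25 + 20 + 15 + 15 = 75
Every load is within 105 GB, so 4 USB sticks suffice.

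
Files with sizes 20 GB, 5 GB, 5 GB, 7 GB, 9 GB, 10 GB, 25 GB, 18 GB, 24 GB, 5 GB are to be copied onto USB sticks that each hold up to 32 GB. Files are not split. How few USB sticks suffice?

5

Total = 25 + 24 + 20 + 18 + 10 + 9 + 7 + 5 + 5 + 5 = 128 GB.
Lower bound: ⌈128/32⌉ = 4 USB sticks.
A packing using 5 USB sticks:
  USB stick 1: 25 + 7 = 32
  USB stick 2: 24 + 5 = 29
  USB stick 3: 20 + 10 = 30
  USB stick 4: 18 + 9 + 5 = 32
  USB stick 5: 5 = 5
No arrangement into 4 USB sticks stays within capacity, so 5 is optimal.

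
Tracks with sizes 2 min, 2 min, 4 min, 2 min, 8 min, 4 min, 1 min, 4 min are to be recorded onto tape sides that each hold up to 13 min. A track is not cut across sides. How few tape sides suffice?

3

Total = 8 + 4 + 4 + 4 + 2 + 2 + 2 + 1 = 27 min.
Lower bound: ⌈27/13⌉ = 3 tape sides.
A packing using 3 tape sides:
  side 1: 8 + 4 + 1 = 13
  side 2: 4 + 4 + 2 + 2 = 12
  side 3: 2 = 2
This matches the lower bound, so 3 is optimal.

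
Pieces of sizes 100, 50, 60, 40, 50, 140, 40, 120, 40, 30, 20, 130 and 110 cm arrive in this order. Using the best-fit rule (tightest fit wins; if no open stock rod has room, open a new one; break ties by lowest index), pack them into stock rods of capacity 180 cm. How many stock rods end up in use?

  100 → stock rod 1 (new)  [load 100/180]
  50 → stock rod 1  [load 150/180]
  60 → stock rod 2 (new)  [load 60/180]
  40 → stock rod 2  [load 100/180]
  50 → stock rod 2  [load 150/180]
  140 → stock rod 3 (new)  [load 140/180]
  40 → stock rod 3  [load 180/180]
  120 → stock rod 4 (new)  [load 120/180]
  40 → stock rod 4  [load 160/180]
  30 → stock rod 1  [load 180/180]
  20 → stock rod 4  [load 180/180]
  130 → stock rod 5 (new)  [load 130/180]
  110 → stock rod 6 (new)  [load 110/180]
6 stock rods opened.

6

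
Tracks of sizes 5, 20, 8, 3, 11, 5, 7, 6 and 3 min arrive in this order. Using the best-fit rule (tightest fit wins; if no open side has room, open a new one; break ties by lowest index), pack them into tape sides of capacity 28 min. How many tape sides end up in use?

  5 → side 1 (new)  [load 5/28]
  20 → side 1  [load 25/28]
  8 → side 2 (new)  [load 8/28]
  3 → side 1  [load 28/28]
  11 → side 2  [load 19/28]
  5 → side 2  [load 24/28]
  7 → side 3 (new)  [load 7/28]
  6 → side 3  [load 13/28]
  3 → side 2  [load 27/28]
3 tape sides opened.

3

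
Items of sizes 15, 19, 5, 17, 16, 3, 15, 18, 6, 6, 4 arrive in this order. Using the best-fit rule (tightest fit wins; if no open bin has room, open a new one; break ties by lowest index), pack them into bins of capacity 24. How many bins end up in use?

  15 → bin 1 (new)  [load 15/24]
  19 → bin 2 (new)  [load 19/24]
  5 → bin 2  [load 24/24]
  17 → bin 3 (new)  [load 17/24]
  16 → bin 4 (new)  [load 16/24]
  3 → bin 3  [load 20/24]
  15 → bin 5 (new)  [load 15/24]
  18 → bin 6 (new)  [load 18/24]
  6 → bin 6  [load 24/24]
  6 → bin 4  [load 22/24]
  4 → bin 3  [load 24/24]
6 bins opened.

6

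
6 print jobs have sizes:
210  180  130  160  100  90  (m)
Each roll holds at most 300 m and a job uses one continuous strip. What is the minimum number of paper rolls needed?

3

Total = 210 + 180 + 160 + 130 + 100 + 90 = 870 m.
Lower bound: ⌈870/300⌉ = 3 paper rolls.
A packing using 3 paper rolls:
  roll 1: 210 + 90 = 300
  roll 2: 180 + 100 = 280
  roll 3: 160 + 130 = 290
This matches the lower bound, so 3 is optimal.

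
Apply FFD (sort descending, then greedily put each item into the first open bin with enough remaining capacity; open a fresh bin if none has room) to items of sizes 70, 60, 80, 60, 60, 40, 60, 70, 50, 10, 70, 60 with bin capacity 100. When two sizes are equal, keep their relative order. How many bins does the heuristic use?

10

Sorted descending: 80, 70, 70, 70, 60, 60, 60, 60, 60, 50, 40, 10.
  80 → bin 1 (new)  [load 80/100]
  70 → bin 2 (new)  [load 70/100]
  70 → bin 3 (new)  [load 70/100]
  70 → bin 4 (new)  [load 70/100]
  60 → bin 5 (new)  [load 60/100]
  60 → bin 6 (new)  [load 60/100]
  60 → bin 7 (new)  [load 60/100]
  60 → bin 8 (new)  [load 60/100]
  60 → bin 9 (new)  [load 60/100]
  50 → bin 10 (new)  [load 50/100]
  40 → bin 5  [load 100/100]
  10 → bin 1  [load 90/100]
10 bins opened.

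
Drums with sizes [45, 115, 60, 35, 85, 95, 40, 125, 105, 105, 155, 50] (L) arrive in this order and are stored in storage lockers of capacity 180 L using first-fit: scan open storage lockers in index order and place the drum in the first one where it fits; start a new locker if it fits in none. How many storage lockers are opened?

  45 → locker 1 (new)  [load 45/180]
  115 → locker 1  [load 160/180]
  60 → locker 2 (new)  [load 60/180]
  35 → locker 2  [load 95/180]
  85 → locker 2  [load 180/180]
  95 → locker 3 (new)  [load 95/180]
  40 → locker 3  [load 135/180]
  125 → locker 4 (new)  [load 125/180]
  105 → locker 5 (new)  [load 105/180]
  105 → locker 6 (new)  [load 105/180]
  155 → locker 7 (new)  [load 155/180]
  50 → locker 4  [load 175/180]
7 storage lockers opened.

7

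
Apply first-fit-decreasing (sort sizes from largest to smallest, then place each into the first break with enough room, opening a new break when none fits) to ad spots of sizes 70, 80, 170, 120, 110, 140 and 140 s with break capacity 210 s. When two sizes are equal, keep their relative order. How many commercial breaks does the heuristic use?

Sorted descending: 170, 140, 140, 120, 110, 80, 70.
  170 → break 1 (new)  [load 170/210]
  140 → break 2 (new)  [load 140/210]
  140 → break 3 (new)  [load 140/210]
  120 → break 4 (new)  [load 120/210]
  110 → break 5 (new)  [load 110/210]
  80 → break 4  [load 200/210]
  70 → break 2  [load 210/210]
5 commercial breaks opened.

5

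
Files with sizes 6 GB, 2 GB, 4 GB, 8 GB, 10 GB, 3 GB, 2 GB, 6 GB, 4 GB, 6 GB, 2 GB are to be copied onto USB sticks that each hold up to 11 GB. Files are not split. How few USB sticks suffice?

6

Total = 10 + 8 + 6 + 6 + 6 + 4 + 4 + 3 + 2 + 2 + 2 = 53 GB.
Lower bound: ⌈53/11⌉ = 5 USB sticks.
A packing using 6 USB sticks:
  USB stick 1: 10 = 10
  USB stick 2: 8 + 3 = 11
  USB stick 3: 6 + 4 = 10
  USB stick 4: 6 + 4 = 10
  USB stick 5: 6 + 2 + 2 = 10
  USB stick 6: 2 = 2
No arrangement into 5 USB sticks stays within capacity, so 6 is optimal.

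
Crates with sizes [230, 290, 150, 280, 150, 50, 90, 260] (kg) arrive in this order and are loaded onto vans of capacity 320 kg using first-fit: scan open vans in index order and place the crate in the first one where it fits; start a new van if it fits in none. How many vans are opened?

6

  230 → van 1 (new)  [load 230/320]
  290 → van 2 (new)  [load 290/320]
  150 → van 3 (new)  [load 150/320]
  280 → van 4 (new)  [load 280/320]
  150 → van 3  [load 300/320]
  50 → van 1  [load 280/320]
  90 → van 5 (new)  [load 90/320]
  260 → van 6 (new)  [load 260/320]
6 vans opened.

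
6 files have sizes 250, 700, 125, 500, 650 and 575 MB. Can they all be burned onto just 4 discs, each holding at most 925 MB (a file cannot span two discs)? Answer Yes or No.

A valid assignment using 4 discs:
  disc 1: 700 + 125 = 825
  disc 2: 650 + 250 = 900
  disc 3: 575 = 575
  disc 4: 500 = 500
Every load is within 925 MB, so 4 discs suffice.

Yes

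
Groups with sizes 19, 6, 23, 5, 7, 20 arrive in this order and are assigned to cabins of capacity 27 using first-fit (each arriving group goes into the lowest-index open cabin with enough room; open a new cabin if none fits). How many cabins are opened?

  19 → cabin 1 (new)  [load 19/27]
  6 → cabin 1  [load 25/27]
  23 → cabin 2 (new)  [load 23/27]
  5 → cabin 3 (new)  [load 5/27]
  7 → cabin 3  [load 12/27]
  20 → cabin 4 (new)  [load 20/27]
4 cabins opened.

4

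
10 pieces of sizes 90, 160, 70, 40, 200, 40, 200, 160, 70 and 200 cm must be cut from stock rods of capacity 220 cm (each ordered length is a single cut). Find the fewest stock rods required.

Total = 200 + 200 + 200 + 160 + 160 + 90 + 70 + 70 + 40 + 40 = 1230 cm.
Lower bound: ⌈1230/220⌉ = 6 stock rods.
A packing using 7 stock rods:
  stock rod 1: 200 = 200
  stock rod 2: 200 = 200
  stock rod 3: 200 = 200
  stock rod 4: 160 + 40 = 200
  stock rod 5: 160 + 40 = 200
  stock rod 6: 90 + 70 = 160
  stock rod 7: 70 = 70
No arrangement into 6 stock rods stays within capacity, so 7 is optimal.

7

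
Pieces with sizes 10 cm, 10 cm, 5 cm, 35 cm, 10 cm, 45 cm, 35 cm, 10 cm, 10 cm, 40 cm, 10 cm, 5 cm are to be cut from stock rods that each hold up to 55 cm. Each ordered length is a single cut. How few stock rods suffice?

Total = 45 + 40 + 35 + 35 + 10 + 10 + 10 + 10 + 10 + 10 + 5 + 5 = 225 cm.
Lower bound: ⌈225/55⌉ = 5 stock rods.
A packing using 5 stock rods:
  stock rod 1: 45 + 10 = 55
  stock rod 2: 40 + 10 + 5 = 55
  stock rod 3: 35 + 10 + 10 = 55
  stock rod 4: 35 + 10 + 10 = 55
  stock rod 5: 5 = 5
This matches the lower bound, so 5 is optimal.

5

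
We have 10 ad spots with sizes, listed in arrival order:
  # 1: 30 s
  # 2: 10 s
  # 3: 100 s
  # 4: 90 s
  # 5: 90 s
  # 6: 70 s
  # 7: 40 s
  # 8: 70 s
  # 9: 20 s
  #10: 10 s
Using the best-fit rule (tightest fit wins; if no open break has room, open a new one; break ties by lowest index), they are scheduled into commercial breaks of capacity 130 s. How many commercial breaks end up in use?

  30 → break 1 (new)  [load 30/130]
  10 → break 1  [load 40/130]
  100 → break 2 (new)  [load 100/130]
  90 → break 1  [load 130/130]
  90 → break 3 (new)  [load 90/130]
  70 → break 4 (new)  [load 70/130]
  40 → break 3  [load 130/130]
  70 → break 5 (new)  [load 70/130]
  20 → break 2  [load 120/130]
  10 → break 2  [load 130/130]
5 commercial breaks opened.

5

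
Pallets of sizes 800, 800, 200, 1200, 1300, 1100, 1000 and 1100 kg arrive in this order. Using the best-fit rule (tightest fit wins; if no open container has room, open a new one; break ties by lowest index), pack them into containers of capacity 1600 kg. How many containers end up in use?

6

  800 → container 1 (new)  [load 800/1600]
  800 → container 1  [load 1600/1600]
  200 → container 2 (new)  [load 200/1600]
  1200 → container 2  [load 1400/1600]
  1300 → container 3 (new)  [load 1300/1600]
  1100 → container 4 (new)  [load 1100/1600]
  1000 → container 5 (new)  [load 1000/1600]
  1100 → container 6 (new)  [load 1100/1600]
6 containers opened.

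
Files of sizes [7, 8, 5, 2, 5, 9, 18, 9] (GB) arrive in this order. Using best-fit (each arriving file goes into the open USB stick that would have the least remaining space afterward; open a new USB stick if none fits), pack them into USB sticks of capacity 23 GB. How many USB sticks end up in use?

3

  7 → USB stick 1 (new)  [load 7/23]
  8 → USB stick 1  [load 15/23]
  5 → USB stick 1  [load 20/23]
  2 → USB stick 1  [load 22/23]
  5 → USB stick 2 (new)  [load 5/23]
  9 → USB stick 2  [load 14/23]
  18 → USB stick 3 (new)  [load 18/23]
  9 → USB stick 2  [load 23/23]
3 USB sticks opened.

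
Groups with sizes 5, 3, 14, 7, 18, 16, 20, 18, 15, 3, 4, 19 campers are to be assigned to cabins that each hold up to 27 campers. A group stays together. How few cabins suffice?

7

Total = 20 + 19 + 18 + 18 + 16 + 15 + 14 + 7 + 5 + 4 + 3 + 3 = 142 campers.
Lower bound: ⌈142/27⌉ = 6 cabins.
Also, 7 groups each exceed 27/2 campers, and no two of those can share a cabin, so at least 7 cabins are needed.
A packing using 7 cabins:
  cabin 1: 20 + 7 = 27
  cabin 2: 19 + 5 + 3 = 27
  cabin 3: 18 + 4 + 3 = 25
  cabin 4: 18 = 18
  cabin 5: 16 = 16
  cabin 6: 15 = 15
  cabin 7: 14 = 14
This matches the lower bound, so 7 is optimal.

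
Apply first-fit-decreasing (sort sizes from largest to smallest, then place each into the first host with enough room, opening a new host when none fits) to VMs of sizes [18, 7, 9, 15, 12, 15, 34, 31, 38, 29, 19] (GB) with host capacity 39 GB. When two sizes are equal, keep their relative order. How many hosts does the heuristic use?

7

Sorted descending: 38, 34, 31, 29, 19, 18, 15, 15, 12, 9, 7.
  38 → host 1 (new)  [load 38/39]
  34 → host 2 (new)  [load 34/39]
  31 → host 3 (new)  [load 31/39]
  29 → host 4 (new)  [load 29/39]
  19 → host 5 (new)  [load 19/39]
  18 → host 5  [load 37/39]
  15 → host 6 (new)  [load 15/39]
  15 → host 6  [load 30/39]
  12 → host 7 (new)  [load 12/39]
  9 → host 4  [load 38/39]
  7 → host 3  [load 38/39]
7 hosts opened.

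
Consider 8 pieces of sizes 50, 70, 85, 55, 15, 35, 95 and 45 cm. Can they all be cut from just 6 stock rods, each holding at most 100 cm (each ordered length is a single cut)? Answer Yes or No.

Yes

A valid assignment using 5 stock rods:
  stock rod 1: 95 = 95
  stock rod 2: 85 + 15 = 100
  stock rod 3: 70 = 70
  stock rod 4: 55 + 45 = 100
  stock rod 5: 50 + 35 = 85
That uses only 5 ≤ 6, so 6 stock rods are enough.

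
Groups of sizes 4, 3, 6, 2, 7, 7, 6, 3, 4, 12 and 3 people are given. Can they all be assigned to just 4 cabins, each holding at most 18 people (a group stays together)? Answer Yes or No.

Yes

A valid assignment using 4 cabins:
  cabin 1: 12 + 6 = 18
  cabin 2: 7 + 7 + 4 = 18
  cabin 3: 6 + 4 + 3 + 3 + 2 = 18
  cabin 4: 3 = 3
Every load is within 18 people, so 4 cabins suffice.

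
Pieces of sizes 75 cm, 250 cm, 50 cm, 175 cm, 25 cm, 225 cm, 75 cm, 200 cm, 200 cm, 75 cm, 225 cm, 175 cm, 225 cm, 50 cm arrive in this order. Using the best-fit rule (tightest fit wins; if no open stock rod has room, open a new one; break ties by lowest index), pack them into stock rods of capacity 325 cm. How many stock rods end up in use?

8

  75 → stock rod 1 (new)  [load 75/325]
  250 → stock rod 1  [load 325/325]
  50 → stock rod 2 (new)  [load 50/325]
  175 → stock rod 2  [load 225/325]
  25 → stock rod 2  [load 250/325]
  225 → stock rod 3 (new)  [load 225/325]
  75 → stock rod 2  [load 325/325]
  200 → stock rod 4 (new)  [load 200/325]
  200 → stock rod 5 (new)  [load 200/325]
  75 → stock rod 3  [load 300/325]
  225 → stock rod 6 (new)  [load 225/325]
  175 → stock rod 7 (new)  [load 175/325]
  225 → stock rod 8 (new)  [load 225/325]
  50 → stock rod 6  [load 275/325]
8 stock rods opened.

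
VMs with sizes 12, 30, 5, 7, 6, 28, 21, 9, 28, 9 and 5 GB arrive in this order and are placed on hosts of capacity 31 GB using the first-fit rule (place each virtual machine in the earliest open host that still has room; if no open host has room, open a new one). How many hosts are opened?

6

  12 → host 1 (new)  [load 12/31]
  30 → host 2 (new)  [load 30/31]
  5 → host 1  [load 17/31]
  7 → host 1  [load 24/31]
  6 → host 1  [load 30/31]
  28 → host 3 (new)  [load 28/31]
  21 → host 4 (new)  [load 21/31]
  9 → host 4  [load 30/31]
  28 → host 5 (new)  [load 28/31]
  9 → host 6 (new)  [load 9/31]
  5 → host 6  [load 14/31]
6 hosts opened.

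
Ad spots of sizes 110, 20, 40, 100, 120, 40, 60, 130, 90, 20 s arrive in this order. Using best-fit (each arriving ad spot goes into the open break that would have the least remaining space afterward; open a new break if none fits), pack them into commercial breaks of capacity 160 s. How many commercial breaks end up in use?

5

  110 → break 1 (new)  [load 110/160]
  20 → break 1  [load 130/160]
  40 → break 2 (new)  [load 40/160]
  100 → break 2  [load 140/160]
  120 → break 3 (new)  [load 120/160]
  40 → break 3  [load 160/160]
  60 → break 4 (new)  [load 60/160]
  130 → break 5 (new)  [load 130/160]
  90 → break 4  [load 150/160]
  20 → break 2  [load 160/160]
5 commercial breaks opened.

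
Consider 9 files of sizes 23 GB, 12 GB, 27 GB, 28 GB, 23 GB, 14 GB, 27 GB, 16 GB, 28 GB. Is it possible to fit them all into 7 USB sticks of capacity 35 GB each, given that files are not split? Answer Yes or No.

Yes

A valid assignment using 7 USB sticks:
  USB stick 1: 28 = 28
  USB stick 2: 28 = 28
  USB stick 3: 27 = 27
  USB stick 4: 27 = 27
  USB stick 5: 23 + 12 = 35
  USB stick 6: 23 = 23
  USB stick 7: 16 + 14 = 30
Every load is within 35 GB, so 7 USB sticks suffice.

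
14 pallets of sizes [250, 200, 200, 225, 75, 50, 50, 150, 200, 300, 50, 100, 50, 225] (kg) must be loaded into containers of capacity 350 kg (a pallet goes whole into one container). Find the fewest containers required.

7

Total = 300 + 250 + 225 + 225 + 200 + 200 + 200 + 150 + 100 + 75 + 50 + 50 + 50 + 50 = 2125 kg.
Lower bound: ⌈2125/350⌉ = 7 containers.
A packing using 7 containers:
  container 1: 300 + 50 = 350
  container 2: 250 + 100 = 350
  container 3: 225 + 75 + 50 = 350
  container 4: 225 + 50 + 50 = 325
  container 5: 200 + 150 = 350
  container 6: 200 = 200
  container 7: 200 = 200
This matches the lower bound, so 7 is optimal.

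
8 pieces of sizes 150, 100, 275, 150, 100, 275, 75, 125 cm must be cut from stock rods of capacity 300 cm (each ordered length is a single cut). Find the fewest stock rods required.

5

Total = 275 + 275 + 150 + 150 + 125 + 100 + 100 + 75 = 1250 cm.
Lower bound: ⌈1250/300⌉ = 5 stock rods.
A packing using 5 stock rods:
  stock rod 1: 275 = 275
  stock rod 2: 275 = 275
  stock rod 3: 150 + 150 = 300
  stock rod 4: 125 + 100 + 75 = 300
  stock rod 5: 100 = 100
This matches the lower bound, so 5 is optimal.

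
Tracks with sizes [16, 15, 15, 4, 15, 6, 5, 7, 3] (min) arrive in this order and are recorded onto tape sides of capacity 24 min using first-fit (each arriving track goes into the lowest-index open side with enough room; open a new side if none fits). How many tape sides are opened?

4

  16 → side 1 (new)  [load 16/24]
  15 → side 2 (new)  [load 15/24]
  15 → side 3 (new)  [load 15/24]
  4 → side 1  [load 20/24]
  15 → side 4 (new)  [load 15/24]
  6 → side 2  [load 21/24]
  5 → side 3  [load 20/24]
  7 → side 4  [load 22/24]
  3 → side 1  [load 23/24]
4 tape sides opened.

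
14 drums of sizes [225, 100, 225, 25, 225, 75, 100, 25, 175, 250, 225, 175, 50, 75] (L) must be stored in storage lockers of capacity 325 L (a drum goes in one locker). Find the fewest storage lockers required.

7

Total = 250 + 225 + 225 + 225 + 225 + 175 + 175 + 100 + 100 + 75 + 75 + 50 + 25 + 25 = 1950 L.
Lower bound: ⌈1950/325⌉ = 6 storage lockers.
Also, 7 drums each exceed 325/2 L, and no two of those can share a locker, so at least 7 storage lockers are needed.
A packing using 7 storage lockers:
  locker 1: 250 + 75 = 325
  locker 2: 225 + 100 = 325
  locker 3: 225 + 100 = 325
  locker 4: 225 + 75 + 25 = 325
  locker 5: 225 + 50 + 25 = 300
  locker 6: 175 = 175
  locker 7: 175 = 175
This matches the lower bound, so 7 is optimal.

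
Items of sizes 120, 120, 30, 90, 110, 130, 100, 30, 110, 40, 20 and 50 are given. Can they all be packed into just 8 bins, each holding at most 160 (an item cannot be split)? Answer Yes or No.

Yes

A valid assignment using 7 bins:
  bin 1: 130 + 30 = 160
  bin 2: 120 + 40 = 160
  bin 3: 120 + 30 = 150
  bin 4: 110 + 50 = 160
  bin 5: 110 + 20 = 130
  bin 6: 100 = 100
  bin 7: 90 = 90
That uses only 7 ≤ 8, so 8 bins are enough.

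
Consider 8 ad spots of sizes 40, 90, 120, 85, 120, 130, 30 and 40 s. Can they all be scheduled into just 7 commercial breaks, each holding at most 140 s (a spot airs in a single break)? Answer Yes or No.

Yes

A valid assignment using 6 commercial breaks:
  break 1: 130 = 130
  break 2: 120 = 120
  break 3: 120 = 120
  break 4: 90 + 40 = 130
  break 5: 85 + 40 = 125
  break 6: 30 = 30
That uses only 6 ≤ 7, so 7 commercial breaks are enough.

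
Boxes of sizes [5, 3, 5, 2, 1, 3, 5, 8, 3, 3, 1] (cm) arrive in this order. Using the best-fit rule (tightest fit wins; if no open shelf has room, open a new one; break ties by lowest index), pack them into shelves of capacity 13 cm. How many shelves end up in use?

  5 → shelf 1 (new)  [load 5/13]
  3 → shelf 1  [load 8/13]
  5 → shelf 1  [load 13/13]
  2 → shelf 2 (new)  [load 2/13]
  1 → shelf 2  [load 3/13]
  3 → shelf 2  [load 6/13]
  5 → shelf 2  [load 11/13]
  8 → shelf 3 (new)  [load 8/13]
  3 → shelf 3  [load 11/13]
  3 → shelf 4 (new)  [load 3/13]
  1 → shelf 2  [load 12/13]
4 shelves opened.

4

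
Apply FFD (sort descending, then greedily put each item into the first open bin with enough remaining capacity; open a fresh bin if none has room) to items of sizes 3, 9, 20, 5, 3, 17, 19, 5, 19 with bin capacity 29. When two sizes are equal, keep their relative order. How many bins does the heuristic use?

4

Sorted descending: 20, 19, 19, 17, 9, 5, 5, 3, 3.
  20 → bin 1 (new)  [load 20/29]
  19 → bin 2 (new)  [load 19/29]
  19 → bin 3 (new)  [load 19/29]
  17 → bin 4 (new)  [load 17/29]
  9 → bin 1  [load 29/29]
  5 → bin 2  [load 24/29]
  5 → bin 2  [load 29/29]
  3 → bin 3  [load 22/29]
  3 → bin 3  [load 25/29]
4 bins opened.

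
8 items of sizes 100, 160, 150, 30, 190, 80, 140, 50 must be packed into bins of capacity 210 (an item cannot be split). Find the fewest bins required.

5

Total = 190 + 160 + 150 + 140 + 100 + 80 + 50 + 30 = 900.
Lower bound: ⌈900/210⌉ = 5 bins.
A packing using 5 bins:
  bin 1: 190 = 190
  bin 2: 160 + 50 = 210
  bin 3: 150 + 30 = 180
  bin 4: 140 = 140
  bin 5: 100 + 80 = 180
This matches the lower bound, so 5 is optimal.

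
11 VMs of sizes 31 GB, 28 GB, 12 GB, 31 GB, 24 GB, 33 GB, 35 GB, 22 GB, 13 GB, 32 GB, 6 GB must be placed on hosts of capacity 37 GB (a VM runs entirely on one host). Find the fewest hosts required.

8

Total = 35 + 33 + 32 + 31 + 31 + 28 + 24 + 22 + 13 + 12 + 6 = 267 GB.
Lower bound: ⌈267/37⌉ = 8 hosts.
A packing using 8 hosts:
  host 1: 35 = 35
  host 2: 33 = 33
  host 3: 32 = 32
  host 4: 31 + 6 = 37
  host 5: 31 = 31
  host 6: 28 = 28
  host 7: 24 + 13 = 37
  host 8: 22 + 12 = 34
This matches the lower bound, so 8 is optimal.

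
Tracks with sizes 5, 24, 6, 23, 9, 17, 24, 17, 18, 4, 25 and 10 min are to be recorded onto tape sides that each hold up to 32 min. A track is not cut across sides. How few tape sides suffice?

7

Total = 25 + 24 + 24 + 23 + 18 + 17 + 17 + 10 + 9 + 6 + 5 + 4 = 182 min.
Lower bound: ⌈182/32⌉ = 6 tape sides.
Also, 7 tracks each exceed 16 min, and no two of those can share a side, so at least 7 tape sides are needed.
A packing using 7 tape sides:
  side 1: 25 + 6 = 31
  side 2: 24 + 5 = 29
  side 3: 24 + 4 = 28
  side 4: 23 + 9 = 32
  side 5: 18 + 10 = 28
  side 6: 17 = 17
  side 7: 17 = 17
This matches the lower bound, so 7 is optimal.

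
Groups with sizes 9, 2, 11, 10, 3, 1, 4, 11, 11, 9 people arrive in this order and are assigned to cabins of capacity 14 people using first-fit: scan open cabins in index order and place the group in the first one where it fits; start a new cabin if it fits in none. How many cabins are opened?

  9 → cabin 1 (new)  [load 9/14]
  2 → cabin 1  [load 11/14]
  11 → cabin 2 (new)  [load 11/14]
  10 → cabin 3 (new)  [load 10/14]
  3 → cabin 1  [load 14/14]
  1 → cabin 2  [load 12/14]
  4 → cabin 3  [load 14/14]
  11 → cabin 4 (new)  [load 11/14]
  11 → cabin 5 (new)  [load 11/14]
  9 → cabin 6 (new)  [load 9/14]
6 cabins opened.

6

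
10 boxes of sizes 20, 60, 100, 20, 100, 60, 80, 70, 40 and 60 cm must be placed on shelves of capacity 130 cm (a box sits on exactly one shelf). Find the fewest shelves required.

5

Total = 100 + 100 + 80 + 70 + 60 + 60 + 60 + 40 + 20 + 20 = 610 cm.
Lower bound: ⌈610/130⌉ = 5 shelves.
A packing using 5 shelves:
  shelf 1: 100 + 20 = 120
  shelf 2: 100 + 20 = 120
  shelf 3: 80 + 40 = 120
  shelf 4: 70 + 60 = 130
  shelf 5: 60 + 60 = 120
This matches the lower bound, so 5 is optimal.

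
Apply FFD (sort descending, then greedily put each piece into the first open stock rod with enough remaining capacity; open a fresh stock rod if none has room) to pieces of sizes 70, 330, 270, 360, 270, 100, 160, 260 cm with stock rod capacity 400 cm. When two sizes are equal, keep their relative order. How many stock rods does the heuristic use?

6

Sorted descending: 360, 330, 270, 270, 260, 160, 100, 70.
  360 → stock rod 1 (new)  [load 360/400]
  330 → stock rod 2 (new)  [load 330/400]
  270 → stock rod 3 (new)  [load 270/400]
  270 → stock rod 4 (new)  [load 270/400]
  260 → stock rod 5 (new)  [load 260/400]
  160 → stock rod 6 (new)  [load 160/400]
  100 → stock rod 3  [load 370/400]
  70 → stock rod 2  [load 400/400]
6 stock rods opened.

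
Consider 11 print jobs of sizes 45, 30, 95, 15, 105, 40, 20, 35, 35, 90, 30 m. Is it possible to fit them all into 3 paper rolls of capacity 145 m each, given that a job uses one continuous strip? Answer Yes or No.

Total = 540 m; ⌈540/145⌉ = 4.
At least 4 paper rolls are required, but only 3 are allowed.

No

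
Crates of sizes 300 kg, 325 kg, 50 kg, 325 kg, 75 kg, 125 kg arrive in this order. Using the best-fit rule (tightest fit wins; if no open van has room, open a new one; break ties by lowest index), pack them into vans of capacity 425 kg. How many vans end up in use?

  300 → van 1 (new)  [load 300/425]
  325 → van 2 (new)  [load 325/425]
  50 → van 2  [load 375/425]
  325 → van 3 (new)  [load 325/425]
  75 → van 3  [load 400/425]
  125 → van 1  [load 425/425]
3 vans opened.

3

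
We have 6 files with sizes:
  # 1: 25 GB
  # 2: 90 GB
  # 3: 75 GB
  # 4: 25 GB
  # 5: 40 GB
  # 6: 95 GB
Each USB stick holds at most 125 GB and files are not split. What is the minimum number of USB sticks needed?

Total = 95 + 90 + 75 + 40 + 25 + 25 = 350 GB.
Lower bound: ⌈350/125⌉ = 3 USB sticks.
A packing using 3 USB sticks:
  USB stick 1: 95 + 25 = 120
  USB stick 2: 90 + 25 = 115
  USB stick 3: 75 + 40 = 115
This matches the lower bound, so 3 is optimal.

3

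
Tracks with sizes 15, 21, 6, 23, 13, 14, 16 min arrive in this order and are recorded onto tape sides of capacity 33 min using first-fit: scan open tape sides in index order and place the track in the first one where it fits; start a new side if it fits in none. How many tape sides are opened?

  15 → side 1 (new)  [load 15/33]
  21 → side 2 (new)  [load 21/33]
  6 → side 1  [load 21/33]
  23 → side 3 (new)  [load 23/33]
  13 → side 4 (new)  [load 13/33]
  14 → side 4  [load 27/33]
  16 → side 5 (new)  [load 16/33]
5 tape sides opened.

5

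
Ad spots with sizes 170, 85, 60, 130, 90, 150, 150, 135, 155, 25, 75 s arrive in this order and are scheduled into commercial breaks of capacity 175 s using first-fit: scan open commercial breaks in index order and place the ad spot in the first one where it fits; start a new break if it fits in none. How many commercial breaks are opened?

  170 → break 1 (new)  [load 170/175]
  85 → break 2 (new)  [load 85/175]
  60 → break 2  [load 145/175]
  130 → break 3 (new)  [load 130/175]
  90 → break 4 (new)  [load 90/175]
  150 → break 5 (new)  [load 150/175]
  150 → break 6 (new)  [load 150/175]
  135 → break 7 (new)  [load 135/175]
  155 → break 8 (new)  [load 155/175]
  25 → break 2  [load 170/175]
  75 → break 4  [load 165/175]
8 commercial breaks opened.

8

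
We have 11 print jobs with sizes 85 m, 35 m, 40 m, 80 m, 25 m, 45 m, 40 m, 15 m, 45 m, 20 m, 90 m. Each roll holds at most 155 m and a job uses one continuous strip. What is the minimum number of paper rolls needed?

Total = 90 + 85 + 80 + 45 + 45 + 40 + 40 + 35 + 25 + 20 + 15 = 520 m.
Lower bound: ⌈520/155⌉ = 4 paper rolls.
A packing using 4 paper rolls:
  roll 1: 90 + 45 + 20 = 155
  roll 2: 85 + 45 + 25 = 155
  roll 3: 80 + 40 + 35 = 155
  roll 4: 40 + 15 = 55
This matches the lower bound, so 4 is optimal.

4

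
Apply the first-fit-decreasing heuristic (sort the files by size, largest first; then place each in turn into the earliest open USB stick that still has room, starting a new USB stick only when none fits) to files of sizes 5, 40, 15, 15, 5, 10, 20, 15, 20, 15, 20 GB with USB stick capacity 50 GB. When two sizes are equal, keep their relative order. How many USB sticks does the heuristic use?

Sorted descending: 40, 20, 20, 20, 15, 15, 15, 15, 10, 5, 5.
  40 → USB stick 1 (new)  [load 40/50]
  20 → USB stick 2 (new)  [load 20/50]
  20 → USB stick 2  [load 40/50]
  20 → USB stick 3 (new)  [load 20/50]
  15 → USB stick 3  [load 35/50]
  15 → USB stick 3  [load 50/50]
  15 → USB stick 4 (new)  [load 15/50]
  15 → USB stick 4  [load 30/50]
  10 → USB stick 1  [load 50/50]
  5 → USB stick 2  [load 45/50]
  5 → USB stick 2  [load 50/50]
4 USB sticks opened.

4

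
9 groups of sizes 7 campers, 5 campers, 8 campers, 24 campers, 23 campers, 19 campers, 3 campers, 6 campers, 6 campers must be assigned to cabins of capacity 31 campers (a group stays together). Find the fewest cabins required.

Total = 24 + 23 + 19 + 8 + 7 + 6 + 6 + 5 + 3 = 101 campers.
Lower bound: ⌈101/31⌉ = 4 cabins.
A packing using 4 cabins:
  cabin 1: 24 + 7 = 31
  cabin 2: 23 + 8 = 31
  cabin 3: 19 + 6 + 6 = 31
  cabin 4: 5 + 3 = 8
This matches the lower bound, so 4 is optimal.

4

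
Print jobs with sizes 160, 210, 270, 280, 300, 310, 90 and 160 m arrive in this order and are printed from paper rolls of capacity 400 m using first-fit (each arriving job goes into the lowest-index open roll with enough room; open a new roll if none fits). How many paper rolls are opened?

6

  160 → roll 1 (new)  [load 160/400]
  210 → roll 1  [load 370/400]
  270 → roll 2 (new)  [load 270/400]
  280 → roll 3 (new)  [load 280/400]
  300 → roll 4 (new)  [load 300/400]
  310 → roll 5 (new)  [load 310/400]
  90 → roll 2  [load 360/400]
  160 → roll 6 (new)  [load 160/400]
6 paper rolls opened.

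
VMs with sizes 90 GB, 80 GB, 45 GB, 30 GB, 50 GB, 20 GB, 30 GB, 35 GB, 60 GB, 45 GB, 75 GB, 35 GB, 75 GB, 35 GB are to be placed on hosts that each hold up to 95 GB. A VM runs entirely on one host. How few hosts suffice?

Total = 90 + 80 + 75 + 75 + 60 + 50 + 45 + 45 + 35 + 35 + 35 + 30 + 30 + 20 = 705 GB.
Lower bound: ⌈705/95⌉ = 8 hosts.
A packing using 8 hosts:
  host 1: 90 = 90
  host 2: 80 = 80
  host 3: 75 + 20 = 95
  host 4: 75 = 75
  host 5: 60 + 35 = 95
  host 6: 50 + 45 = 95
  host 7: 45 + 35 = 80
  host 8: 35 + 30 + 30 = 95
This matches the lower bound, so 8 is optimal.

8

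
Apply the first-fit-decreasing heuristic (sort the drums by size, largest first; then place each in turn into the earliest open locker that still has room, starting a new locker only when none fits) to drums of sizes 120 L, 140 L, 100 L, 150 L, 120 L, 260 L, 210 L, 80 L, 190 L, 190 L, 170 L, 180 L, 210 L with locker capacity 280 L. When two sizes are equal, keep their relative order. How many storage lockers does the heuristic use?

Sorted descending: 260, 210, 210, 190, 190, 180, 170, 150, 140, 120, 120, 100, 80.
  260 → locker 1 (new)  [load 260/280]
  210 → locker 2 (new)  [load 210/280]
  210 → locker 3 (new)  [load 210/280]
  190 → locker 4 (new)  [load 190/280]
  190 → locker 5 (new)  [load 190/280]
  180 → locker 6 (new)  [load 180/280]
  170 → locker 7 (new)  [load 170/280]
  150 → locker 8 (new)  [load 150/280]
  140 → locker 9 (new)  [load 140/280]
  120 → locker 8  [load 270/280]
  120 → locker 9  [load 260/280]
  100 → locker 6  [load 280/280]
  80 → locker 4  [load 270/280]
9 storage lockers opened.

9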